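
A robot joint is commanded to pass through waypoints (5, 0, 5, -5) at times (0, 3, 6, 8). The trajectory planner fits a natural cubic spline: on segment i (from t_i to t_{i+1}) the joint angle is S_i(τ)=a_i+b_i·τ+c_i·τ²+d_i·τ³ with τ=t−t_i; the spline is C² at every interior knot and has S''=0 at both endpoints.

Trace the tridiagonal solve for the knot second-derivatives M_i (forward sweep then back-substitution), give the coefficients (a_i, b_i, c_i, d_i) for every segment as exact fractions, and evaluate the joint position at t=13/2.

  seg 0: a=5 b=-115/37 c=0 d=160/999
  seg 1: a=0 b=45/37 c=160/111 d=-430/999
  seg 2: a=5 b=-65/37 c=-90/37 d=15/37
S(13/2) = 1055/296

Δ: Δ0=-5/3, Δ1=5/3, Δ2=-5
row 1: diag=12, rhs=20; c'=1/4, d'=5/3
row 2: denom=10−3·1/4=37/4; d'=(-40−3·5/3)/(37/4)=-180/37
back: M2=-180/37
back: M1=5/3−1/4·-180/37=320/111
M: M0=0, M1=320/111, M2=-180/37, M3=0
seg 0: a=5, c=M0/2=0, d=(M1−M0)/(6·3)=160/999, b=Δ0−h0·(2M0+M1)/6=-115/37
seg 1: a=0, c=M1/2=160/111, d=(M2−M1)/(6·3)=-430/999, b=Δ1−h1·(2M1+M2)/6=45/37
seg 2: a=5, c=M2/2=-90/37, d=(M3−M2)/(6·2)=15/37, b=Δ2−h2·(2M2+M3)/6=-65/37
t_q=13/2 → seg 2, τ=1/2; S=5+-65/37·τ+-90/37·τ²+15/37·τ³=1055/296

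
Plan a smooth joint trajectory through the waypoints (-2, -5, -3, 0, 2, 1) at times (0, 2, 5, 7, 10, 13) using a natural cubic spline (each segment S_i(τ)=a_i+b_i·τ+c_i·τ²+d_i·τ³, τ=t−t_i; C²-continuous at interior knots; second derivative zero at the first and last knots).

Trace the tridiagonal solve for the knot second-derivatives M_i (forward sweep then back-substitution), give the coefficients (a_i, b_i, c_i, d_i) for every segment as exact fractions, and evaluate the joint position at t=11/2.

Δ: Δ0=-3/2, Δ1=2/3, Δ2=3/2, Δ3=2/3, Δ4=-1/3
row 1: diag=10, rhs=13; c'=3/10, d'=13/10
row 2: denom=10−3·3/10=91/10; d'=(5−3·13/10)/(91/10)=11/91
row 3: denom=10−2·20/91=870/91; d'=(-5−2·11/91)/(870/91)=-159/290
row 4: denom=12−3·91/290=3207/290; d'=(-6−3·-159/290)/(3207/290)=-421/1069
back: M4=-421/1069
back: M3=-159/290−91/290·-421/1069=-454/1069
back: M2=11/91−20/91·-454/1069=229/1069
back: M1=13/10−3/10·229/1069=1321/1069
M: M0=0, M1=1321/1069, M2=229/1069, M3=-454/1069, M4=-421/1069, M5=0
seg 0: a=-2, c=M0/2=0, d=(M1−M0)/(6·2)=1321/12828, b=Δ0−h0·(2M0+M1)/6=-12263/6414
seg 1: a=-5, c=M1/2=1321/2138, d=(M2−M1)/(6·3)=-182/3207, b=Δ1−h1·(2M1+M2)/6=-4337/6414
seg 2: a=-3, c=M2/2=229/2138, d=(M3−M2)/(6·2)=-683/12828, b=Δ2−h2·(2M2+M3)/6=9613/6414
seg 3: a=0, c=M3/2=-227/1069, d=(M4−M3)/(6·3)=11/6414, b=Δ3−h3·(2M3+M4)/6=8263/6414
seg 4: a=2, c=M4/2=-421/2138, d=(M5−M4)/(6·3)=421/19242, b=Δ4−h4·(2M4+M5)/6=194/3207
t_q=11/2 → seg 2, τ=1/2; S=-3+9613/6414·τ+229/2138·τ²+-683/12828·τ³=-76301/34208

  seg 0: a=-2 b=-12263/6414 c=0 d=1321/12828
  seg 1: a=-5 b=-4337/6414 c=1321/2138 d=-182/3207
  seg 2: a=-3 b=9613/6414 c=229/2138 d=-683/12828
  seg 3: a=0 b=8263/6414 c=-227/1069 d=11/6414
  seg 4: a=2 b=194/3207 c=-421/2138 d=421/19242
S(11/2) = -76301/34208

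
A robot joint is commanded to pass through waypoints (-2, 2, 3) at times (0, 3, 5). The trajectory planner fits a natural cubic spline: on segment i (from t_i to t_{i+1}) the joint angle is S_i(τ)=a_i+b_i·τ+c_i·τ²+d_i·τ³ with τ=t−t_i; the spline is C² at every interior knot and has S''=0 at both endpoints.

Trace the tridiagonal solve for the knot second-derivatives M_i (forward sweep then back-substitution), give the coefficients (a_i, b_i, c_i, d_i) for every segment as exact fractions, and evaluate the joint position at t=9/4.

  seg 0: a=-2 b=19/12 c=0 d=-1/36
  seg 1: a=2 b=5/6 c=-1/4 d=1/24
S(9/4) = 319/256

Δ: Δ0=4/3, Δ1=1/2
row 1: diag=10, rhs=-5; c'=1/5, d'=-1/2
back: M1=-1/2
M: M0=0, M1=-1/2, M2=0
seg 0: a=-2, c=M0/2=0, d=(M1−M0)/(6·3)=-1/36, b=Δ0−h0·(2M0+M1)/6=19/12
seg 1: a=2, c=M1/2=-1/4, d=(M2−M1)/(6·2)=1/24, b=Δ1−h1·(2M1+M2)/6=5/6
t_q=9/4 → seg 0, τ=9/4; S=-2+19/12·τ+0·τ²+-1/36·τ³=319/256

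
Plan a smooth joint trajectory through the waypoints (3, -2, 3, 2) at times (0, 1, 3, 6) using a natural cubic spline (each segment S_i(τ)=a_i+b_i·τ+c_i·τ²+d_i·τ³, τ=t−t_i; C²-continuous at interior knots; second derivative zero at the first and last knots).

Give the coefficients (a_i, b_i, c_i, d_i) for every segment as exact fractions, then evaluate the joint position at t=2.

  seg 0: a=3 b=-541/84 c=0 d=121/84
  seg 1: a=-2 b=-89/42 c=121/28 d=-169/168
  seg 2: a=3 b=65/21 c=-12/7 d=4/21
S(2) = -45/56

Δ: Δ0=-5, Δ1=5/2, Δ2=-1/3
row 1: diag=6, rhs=45; c'=1/3, d'=15/2
row 2: denom=10−2·1/3=28/3; d'=(-17−2·15/2)/(28/3)=-24/7
back: M2=-24/7
back: M1=15/2−1/3·-24/7=121/14
M: M0=0, M1=121/14, M2=-24/7, M3=0
seg 0: a=3, c=M0/2=0, d=(M1−M0)/(6·1)=121/84, b=Δ0−h0·(2M0+M1)/6=-541/84
seg 1: a=-2, c=M1/2=121/28, d=(M2−M1)/(6·2)=-169/168, b=Δ1−h1·(2M1+M2)/6=-89/42
seg 2: a=3, c=M2/2=-12/7, d=(M3−M2)/(6·3)=4/21, b=Δ2−h2·(2M2+M3)/6=65/21
t_q=2 → seg 1, τ=1; S=-2+-89/42·τ+121/28·τ²+-169/168·τ³=-45/56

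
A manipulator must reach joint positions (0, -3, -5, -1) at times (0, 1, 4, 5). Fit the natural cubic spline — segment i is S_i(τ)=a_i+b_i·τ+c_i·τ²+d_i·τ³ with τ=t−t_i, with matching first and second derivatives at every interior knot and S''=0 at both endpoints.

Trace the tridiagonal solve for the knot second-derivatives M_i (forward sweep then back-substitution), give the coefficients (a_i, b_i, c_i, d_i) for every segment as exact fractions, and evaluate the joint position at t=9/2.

  seg 0: a=0 b=-509/165 c=0 d=14/165
  seg 1: a=-3 b=-467/165 c=14/55 d=7/45
  seg 2: a=-5 b=478/165 c=91/55 d=-91/165
S(9/2) = -1411/440

Δ: Δ0=-3, Δ1=-2/3, Δ2=4
row 1: diag=8, rhs=14; c'=3/8, d'=7/4
row 2: denom=8−3·3/8=55/8; d'=(28−3·7/4)/(55/8)=182/55
back: M2=182/55
back: M1=7/4−3/8·182/55=28/55
M: M0=0, M1=28/55, M2=182/55, M3=0
seg 0: a=0, c=M0/2=0, d=(M1−M0)/(6·1)=14/165, b=Δ0−h0·(2M0+M1)/6=-509/165
seg 1: a=-3, c=M1/2=14/55, d=(M2−M1)/(6·3)=7/45, b=Δ1−h1·(2M1+M2)/6=-467/165
seg 2: a=-5, c=M2/2=91/55, d=(M3−M2)/(6·1)=-91/165, b=Δ2−h2·(2M2+M3)/6=478/165
t_q=9/2 → seg 2, τ=1/2; S=-5+478/165·τ+91/55·τ²+-91/165·τ³=-1411/440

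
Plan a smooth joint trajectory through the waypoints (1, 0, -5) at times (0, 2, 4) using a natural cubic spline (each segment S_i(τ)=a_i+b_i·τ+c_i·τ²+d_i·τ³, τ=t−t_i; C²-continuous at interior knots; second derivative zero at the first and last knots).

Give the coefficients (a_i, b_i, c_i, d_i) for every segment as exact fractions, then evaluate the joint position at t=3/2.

Δ: Δ0=-1/2, Δ1=-5/2
row 1: diag=8, rhs=-12; c'=1/4, d'=-3/2
back: M1=-3/2
M: M0=0, M1=-3/2, M2=0
seg 0: a=1, c=M0/2=0, d=(M1−M0)/(6·2)=-1/8, b=Δ0−h0·(2M0+M1)/6=0
seg 1: a=0, c=M1/2=-3/4, d=(M2−M1)/(6·2)=1/8, b=Δ1−h1·(2M1+M2)/6=-3/2
t_q=3/2 → seg 0, τ=3/2; S=1+0·τ+0·τ²+-1/8·τ³=37/64

  seg 0: a=1 b=0 c=0 d=-1/8
  seg 1: a=0 b=-3/2 c=-3/4 d=1/8
S(3/2) = 37/64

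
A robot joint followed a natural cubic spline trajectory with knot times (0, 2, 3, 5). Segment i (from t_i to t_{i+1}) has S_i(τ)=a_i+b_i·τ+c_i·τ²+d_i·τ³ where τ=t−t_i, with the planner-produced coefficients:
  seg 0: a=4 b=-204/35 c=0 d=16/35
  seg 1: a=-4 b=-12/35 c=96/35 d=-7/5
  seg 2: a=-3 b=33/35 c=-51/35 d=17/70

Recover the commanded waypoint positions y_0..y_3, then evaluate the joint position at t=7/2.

y_0=4 y_1=-4 y_2=-3 y_3=-5
S(7/2) = -229/80

y_0 = S_0(0) = a_0 = 4
y_1 = S_1(0) = a_1 = -4
y_2 = S_2(0) = a_2 = -3
y_3 = S_2(2) = -5
t_q=7/2 is in segment 2 (τ=1/2); S_2(τ)=-229/80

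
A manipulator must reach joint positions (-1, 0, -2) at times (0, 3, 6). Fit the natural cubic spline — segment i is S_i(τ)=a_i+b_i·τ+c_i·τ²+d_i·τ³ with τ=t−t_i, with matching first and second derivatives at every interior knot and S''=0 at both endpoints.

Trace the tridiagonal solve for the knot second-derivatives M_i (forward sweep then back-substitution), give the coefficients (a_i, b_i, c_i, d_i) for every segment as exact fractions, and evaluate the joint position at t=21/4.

Δ: Δ0=1/3, Δ1=-2/3
row 1: diag=12, rhs=-6; c'=1/4, d'=-1/2
back: M1=-1/2
M: M0=0, M1=-1/2, M2=0
seg 0: a=-1, c=M0/2=0, d=(M1−M0)/(6·3)=-1/36, b=Δ0−h0·(2M0+M1)/6=7/12
seg 1: a=0, c=M1/2=-1/4, d=(M2−M1)/(6·3)=1/36, b=Δ1−h1·(2M1+M2)/6=-1/6
t_q=21/4 → seg 1, τ=9/4; S=0+-1/6·τ+-1/4·τ²+1/36·τ³=-339/256

  seg 0: a=-1 b=7/12 c=0 d=-1/36
  seg 1: a=0 b=-1/6 c=-1/4 d=1/36
S(21/4) = -339/256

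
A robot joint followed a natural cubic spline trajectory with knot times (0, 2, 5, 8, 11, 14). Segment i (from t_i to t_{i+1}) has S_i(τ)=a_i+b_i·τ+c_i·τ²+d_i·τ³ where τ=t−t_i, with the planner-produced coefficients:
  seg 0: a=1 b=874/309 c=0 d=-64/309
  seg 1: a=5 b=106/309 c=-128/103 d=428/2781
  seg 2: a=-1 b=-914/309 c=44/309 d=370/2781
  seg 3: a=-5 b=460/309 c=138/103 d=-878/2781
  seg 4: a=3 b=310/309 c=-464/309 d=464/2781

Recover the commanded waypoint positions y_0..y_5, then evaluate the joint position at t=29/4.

y_0 = S_0(0) = a_0 = 1
y_1 = S_1(0) = a_1 = 5
y_2 = S_2(0) = a_2 = -1
y_3 = S_3(0) = a_3 = -5
y_4 = S_4(0) = a_4 = 3
y_5 = S_4(3) = -3
t_q=29/4 is in segment 2 (τ=9/4); S_2(τ)=-17861/3296

y_0=1 y_1=5 y_2=-1 y_3=-5 y_4=3 y_5=-3
S(29/4) = -17861/3296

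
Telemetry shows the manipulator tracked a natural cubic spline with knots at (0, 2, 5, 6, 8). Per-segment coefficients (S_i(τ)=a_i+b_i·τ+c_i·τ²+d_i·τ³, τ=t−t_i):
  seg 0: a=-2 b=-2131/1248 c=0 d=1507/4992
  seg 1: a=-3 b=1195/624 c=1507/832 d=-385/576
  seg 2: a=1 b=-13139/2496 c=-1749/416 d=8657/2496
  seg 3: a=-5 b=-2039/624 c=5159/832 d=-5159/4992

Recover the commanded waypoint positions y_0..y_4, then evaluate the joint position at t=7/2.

y_0=-2 y_1=-3 y_2=1 y_3=-5 y_4=5
S(7/2) = 11263/6656

y_0 = S_0(0) = a_0 = -2
y_1 = S_1(0) = a_1 = -3
y_2 = S_2(0) = a_2 = 1
y_3 = S_3(0) = a_3 = -5
y_4 = S_3(2) = 5
t_q=7/2 is in segment 1 (τ=3/2); S_1(τ)=11263/6656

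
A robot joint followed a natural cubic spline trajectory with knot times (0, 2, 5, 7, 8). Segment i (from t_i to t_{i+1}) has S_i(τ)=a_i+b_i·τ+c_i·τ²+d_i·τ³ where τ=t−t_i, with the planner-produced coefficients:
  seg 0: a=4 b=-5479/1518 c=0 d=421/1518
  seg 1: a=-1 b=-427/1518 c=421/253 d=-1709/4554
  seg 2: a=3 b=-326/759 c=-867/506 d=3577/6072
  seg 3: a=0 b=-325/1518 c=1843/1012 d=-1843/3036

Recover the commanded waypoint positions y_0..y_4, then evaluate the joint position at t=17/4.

y_0=4 y_1=-1 y_2=3 y_3=0 y_4=1
S(17/4) = 7409/2944

y_0 = S_0(0) = a_0 = 4
y_1 = S_1(0) = a_1 = -1
y_2 = S_2(0) = a_2 = 3
y_3 = S_3(0) = a_3 = 0
y_4 = S_3(1) = 1
t_q=17/4 is in segment 1 (τ=9/4); S_1(τ)=7409/2944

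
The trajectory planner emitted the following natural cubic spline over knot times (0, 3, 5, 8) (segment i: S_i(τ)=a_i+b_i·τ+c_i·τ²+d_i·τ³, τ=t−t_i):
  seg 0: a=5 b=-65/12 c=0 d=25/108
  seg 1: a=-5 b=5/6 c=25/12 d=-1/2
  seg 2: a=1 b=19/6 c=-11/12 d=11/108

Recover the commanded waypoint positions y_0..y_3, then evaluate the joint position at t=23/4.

y_0 = S_0(0) = a_0 = 5
y_1 = S_1(0) = a_1 = -5
y_2 = S_2(0) = a_2 = 1
y_3 = S_2(3) = 5
t_q=23/4 is in segment 2 (τ=3/4); S_2(τ)=743/256

y_0=5 y_1=-5 y_2=1 y_3=5
S(23/4) = 743/256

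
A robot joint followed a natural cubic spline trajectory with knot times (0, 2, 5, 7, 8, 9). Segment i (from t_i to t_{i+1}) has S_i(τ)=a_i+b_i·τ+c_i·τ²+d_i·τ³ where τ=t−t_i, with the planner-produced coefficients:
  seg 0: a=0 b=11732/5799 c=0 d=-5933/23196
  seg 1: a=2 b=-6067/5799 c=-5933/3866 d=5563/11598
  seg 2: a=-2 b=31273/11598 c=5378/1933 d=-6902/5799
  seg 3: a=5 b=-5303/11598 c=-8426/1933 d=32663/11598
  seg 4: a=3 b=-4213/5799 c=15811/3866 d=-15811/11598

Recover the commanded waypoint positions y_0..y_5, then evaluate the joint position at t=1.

y_0=0 y_1=2 y_2=-2 y_3=5 y_4=3 y_5=5
S(1) = 13665/7732

y_0 = S_0(0) = a_0 = 0
y_1 = S_1(0) = a_1 = 2
y_2 = S_2(0) = a_2 = -2
y_3 = S_3(0) = a_3 = 5
y_4 = S_4(0) = a_4 = 3
y_5 = S_4(1) = 5
t_q=1 is in segment 0 (τ=1); S_0(τ)=13665/7732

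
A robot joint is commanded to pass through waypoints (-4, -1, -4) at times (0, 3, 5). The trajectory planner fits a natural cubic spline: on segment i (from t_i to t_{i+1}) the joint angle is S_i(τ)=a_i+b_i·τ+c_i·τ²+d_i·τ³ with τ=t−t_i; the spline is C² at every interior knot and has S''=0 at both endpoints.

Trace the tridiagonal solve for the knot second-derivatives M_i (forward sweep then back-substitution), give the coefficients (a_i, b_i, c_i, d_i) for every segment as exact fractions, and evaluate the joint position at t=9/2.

Δ: Δ0=1, Δ1=-3/2
row 1: diag=10, rhs=-15; c'=1/5, d'=-3/2
back: M1=-3/2
M: M0=0, M1=-3/2, M2=0
seg 0: a=-4, c=M0/2=0, d=(M1−M0)/(6·3)=-1/12, b=Δ0−h0·(2M0+M1)/6=7/4
seg 1: a=-1, c=M1/2=-3/4, d=(M2−M1)/(6·2)=1/8, b=Δ1−h1·(2M1+M2)/6=-1/2
t_q=9/2 → seg 1, τ=3/2; S=-1+-1/2·τ+-3/4·τ²+1/8·τ³=-193/64

  seg 0: a=-4 b=7/4 c=0 d=-1/12
  seg 1: a=-1 b=-1/2 c=-3/4 d=1/8
S(9/2) = -193/64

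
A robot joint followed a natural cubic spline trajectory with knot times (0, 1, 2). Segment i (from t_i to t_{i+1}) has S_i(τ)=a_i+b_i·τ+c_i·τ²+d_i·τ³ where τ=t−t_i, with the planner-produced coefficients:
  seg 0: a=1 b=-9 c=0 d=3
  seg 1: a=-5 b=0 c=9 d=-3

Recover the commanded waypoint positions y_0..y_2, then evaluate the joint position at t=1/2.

y_0 = S_0(0) = a_0 = 1
y_1 = S_1(0) = a_1 = -5
y_2 = S_1(1) = 1
t_q=1/2 is in segment 0 (τ=1/2); S_0(τ)=-25/8

y_0=1 y_1=-5 y_2=1
S(1/2) = -25/8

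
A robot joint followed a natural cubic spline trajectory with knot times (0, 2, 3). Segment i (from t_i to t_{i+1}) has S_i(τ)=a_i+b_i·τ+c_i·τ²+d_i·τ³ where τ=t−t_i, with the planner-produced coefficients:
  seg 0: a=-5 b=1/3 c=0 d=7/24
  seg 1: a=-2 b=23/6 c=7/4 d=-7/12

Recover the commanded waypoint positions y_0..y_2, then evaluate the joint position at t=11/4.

y_0 = S_0(0) = a_0 = -5
y_1 = S_1(0) = a_1 = -2
y_2 = S_1(1) = 3
t_q=11/4 is in segment 1 (τ=3/4); S_1(τ)=413/256

y_0=-5 y_1=-2 y_2=3
S(11/4) = 413/256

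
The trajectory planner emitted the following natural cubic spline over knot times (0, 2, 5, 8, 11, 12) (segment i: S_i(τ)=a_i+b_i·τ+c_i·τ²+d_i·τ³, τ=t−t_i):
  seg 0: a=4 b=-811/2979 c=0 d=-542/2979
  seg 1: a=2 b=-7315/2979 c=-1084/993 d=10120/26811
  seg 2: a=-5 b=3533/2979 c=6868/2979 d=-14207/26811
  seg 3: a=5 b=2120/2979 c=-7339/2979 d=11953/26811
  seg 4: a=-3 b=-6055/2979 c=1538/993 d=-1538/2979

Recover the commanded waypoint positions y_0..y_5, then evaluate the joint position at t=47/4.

y_0=4 y_1=2 y_2=-5 y_3=5 y_4=-3 y_5=-4
S(47/4) = -123005/31776

y_0 = S_0(0) = a_0 = 4
y_1 = S_1(0) = a_1 = 2
y_2 = S_2(0) = a_2 = -5
y_3 = S_3(0) = a_3 = 5
y_4 = S_4(0) = a_4 = -3
y_5 = S_4(1) = -4
t_q=47/4 is in segment 4 (τ=3/4); S_4(τ)=-123005/31776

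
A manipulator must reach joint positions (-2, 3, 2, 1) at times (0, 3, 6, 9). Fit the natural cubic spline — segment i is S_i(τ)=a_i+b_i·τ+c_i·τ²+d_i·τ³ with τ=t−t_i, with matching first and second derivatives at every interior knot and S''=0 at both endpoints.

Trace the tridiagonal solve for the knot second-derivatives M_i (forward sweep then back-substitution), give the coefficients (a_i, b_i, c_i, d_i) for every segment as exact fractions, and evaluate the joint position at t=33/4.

  seg 0: a=-2 b=11/5 c=0 d=-8/135
  seg 1: a=3 b=3/5 c=-8/15 d=2/27
  seg 2: a=2 b=-3/5 c=2/15 d=-2/135
S(33/4) = 37/32

Δ: Δ0=5/3, Δ1=-1/3, Δ2=-1/3
row 1: diag=12, rhs=-12; c'=1/4, d'=-1
row 2: denom=12−3·1/4=45/4; d'=(0−3·-1)/(45/4)=4/15
back: M2=4/15
back: M1=-1−1/4·4/15=-16/15
M: M0=0, M1=-16/15, M2=4/15, M3=0
seg 0: a=-2, c=M0/2=0, d=(M1−M0)/(6·3)=-8/135, b=Δ0−h0·(2M0+M1)/6=11/5
seg 1: a=3, c=M1/2=-8/15, d=(M2−M1)/(6·3)=2/27, b=Δ1−h1·(2M1+M2)/6=3/5
seg 2: a=2, c=M2/2=2/15, d=(M3−M2)/(6·3)=-2/135, b=Δ2−h2·(2M2+M3)/6=-3/5
t_q=33/4 → seg 2, τ=9/4; S=2+-3/5·τ+2/15·τ²+-2/135·τ³=37/32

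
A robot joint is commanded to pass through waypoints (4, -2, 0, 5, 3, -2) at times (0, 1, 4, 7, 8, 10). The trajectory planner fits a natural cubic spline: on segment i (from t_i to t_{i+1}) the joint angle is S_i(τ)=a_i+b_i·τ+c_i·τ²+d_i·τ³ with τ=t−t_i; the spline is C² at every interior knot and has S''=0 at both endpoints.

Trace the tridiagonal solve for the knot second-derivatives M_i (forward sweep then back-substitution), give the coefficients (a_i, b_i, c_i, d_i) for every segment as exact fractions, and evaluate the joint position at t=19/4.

Δ: Δ0=-6, Δ1=2/3, Δ2=5/3, Δ3=-2, Δ4=-5/2
row 1: diag=8, rhs=40; c'=3/8, d'=5
row 2: denom=12−3·3/8=87/8; d'=(6−3·5)/(87/8)=-24/29
row 3: denom=8−3·8/29=208/29; d'=(-22−3·-24/29)/(208/29)=-283/104
row 4: denom=6−1·29/208=1219/208; d'=(-3−1·-283/104)/(1219/208)=-58/1219
back: M4=-58/1219
back: M3=-283/104−29/208·-58/1219=-3309/1219
back: M2=-24/29−8/29·-3309/1219=-96/1219
back: M1=5−3/8·-96/1219=6131/1219
M: M0=0, M1=6131/1219, M2=-96/1219, M3=-3309/1219, M4=-58/1219, M5=0
seg 0: a=4, c=M0/2=0, d=(M1−M0)/(6·1)=6131/7314, b=Δ0−h0·(2M0+M1)/6=-50015/7314
seg 1: a=-2, c=M1/2=6131/2438, d=(M2−M1)/(6·3)=-6227/21942, b=Δ1−h1·(2M1+M2)/6=-15811/3657
seg 2: a=0, c=M2/2=-48/1219, d=(M3−M2)/(6·3)=-357/2438, b=Δ2−h2·(2M2+M3)/6=22693/7314
seg 3: a=5, c=M3/2=-3309/2438, d=(M4−M3)/(6·1)=3251/7314, b=Δ3−h3·(2M3+M4)/6=-3976/3657
seg 4: a=3, c=M4/2=-29/1219, d=(M5−M4)/(6·2)=29/7314, b=Δ4−h4·(2M4+M5)/6=-18053/7314
t_q=19/4 → seg 2, τ=3/4; S=0+22693/7314·τ+-48/1219·τ²+-357/2438·τ³=349993/156032

  seg 0: a=4 b=-50015/7314 c=0 d=6131/7314
  seg 1: a=-2 b=-15811/3657 c=6131/2438 d=-6227/21942
  seg 2: a=0 b=22693/7314 c=-48/1219 d=-357/2438
  seg 3: a=5 b=-3976/3657 c=-3309/2438 d=3251/7314
  seg 4: a=3 b=-18053/7314 c=-29/1219 d=29/7314
S(19/4) = 349993/156032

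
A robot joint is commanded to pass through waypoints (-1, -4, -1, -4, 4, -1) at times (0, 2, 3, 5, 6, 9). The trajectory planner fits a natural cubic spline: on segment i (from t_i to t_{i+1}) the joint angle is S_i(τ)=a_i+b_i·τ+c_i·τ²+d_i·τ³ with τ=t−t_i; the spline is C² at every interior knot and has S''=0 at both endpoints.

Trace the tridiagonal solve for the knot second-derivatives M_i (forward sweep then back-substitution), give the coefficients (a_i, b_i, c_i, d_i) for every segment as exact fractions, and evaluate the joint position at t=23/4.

Δ: Δ0=-3/2, Δ1=3, Δ2=-3/2, Δ3=8, Δ4=-5/3
row 1: diag=6, rhs=27; c'=1/6, d'=9/2
row 2: denom=6−1·1/6=35/6; d'=(-27−1·9/2)/(35/6)=-27/5
row 3: denom=6−2·12/35=186/35; d'=(57−2·-27/5)/(186/35)=791/62
row 4: denom=8−1·35/186=1453/186; d'=(-58−1·791/62)/(1453/186)=-13161/1453
back: M4=-13161/1453
back: M3=791/62−35/186·-13161/1453=21014/1453
back: M2=-27/5−12/35·21014/1453=-15051/1453
back: M1=9/2−1/6·-15051/1453=9047/1453
M: M0=0, M1=9047/1453, M2=-15051/1453, M3=21014/1453, M4=-13161/1453, M5=0
seg 0: a=-1, c=M0/2=0, d=(M1−M0)/(6·2)=9047/17436, b=Δ0−h0·(2M0+M1)/6=-31171/8718
seg 1: a=-4, c=M1/2=9047/2906, d=(M2−M1)/(6·1)=-12049/4359, b=Δ1−h1·(2M1+M2)/6=23111/8718
seg 2: a=-1, c=M2/2=-15051/2906, d=(M3−M2)/(6·2)=36065/17436, b=Δ2−h2·(2M2+M3)/6=5099/8718
seg 3: a=-4, c=M3/2=10507/1453, d=(M4−M3)/(6·1)=-34175/8718, b=Δ3−h3·(2M3+M4)/6=40877/8718
seg 4: a=4, c=M4/2=-13161/2906, d=(M5−M4)/(6·3)=4387/8718, b=Δ4−h4·(2M4+M5)/6=32218/4359
t_q=23/4 → seg 3, τ=3/4; S=-4+40877/8718·τ+10507/1453·τ²+-34175/8718·τ³=359025/185984

  seg 0: a=-1 b=-31171/8718 c=0 d=9047/17436
  seg 1: a=-4 b=23111/8718 c=9047/2906 d=-12049/4359
  seg 2: a=-1 b=5099/8718 c=-15051/2906 d=36065/17436
  seg 3: a=-4 b=40877/8718 c=10507/1453 d=-34175/8718
  seg 4: a=4 b=32218/4359 c=-13161/2906 d=4387/8718
S(23/4) = 359025/185984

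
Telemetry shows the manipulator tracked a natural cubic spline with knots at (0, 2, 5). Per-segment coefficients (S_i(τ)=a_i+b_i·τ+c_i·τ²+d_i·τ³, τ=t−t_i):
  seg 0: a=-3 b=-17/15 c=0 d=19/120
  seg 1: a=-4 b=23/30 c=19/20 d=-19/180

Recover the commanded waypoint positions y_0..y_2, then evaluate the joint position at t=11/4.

y_0=-3 y_1=-4 y_2=4
S(11/4) = -3757/1280

y_0 = S_0(0) = a_0 = -3
y_1 = S_1(0) = a_1 = -4
y_2 = S_1(3) = 4
t_q=11/4 is in segment 1 (τ=3/4); S_1(τ)=-3757/1280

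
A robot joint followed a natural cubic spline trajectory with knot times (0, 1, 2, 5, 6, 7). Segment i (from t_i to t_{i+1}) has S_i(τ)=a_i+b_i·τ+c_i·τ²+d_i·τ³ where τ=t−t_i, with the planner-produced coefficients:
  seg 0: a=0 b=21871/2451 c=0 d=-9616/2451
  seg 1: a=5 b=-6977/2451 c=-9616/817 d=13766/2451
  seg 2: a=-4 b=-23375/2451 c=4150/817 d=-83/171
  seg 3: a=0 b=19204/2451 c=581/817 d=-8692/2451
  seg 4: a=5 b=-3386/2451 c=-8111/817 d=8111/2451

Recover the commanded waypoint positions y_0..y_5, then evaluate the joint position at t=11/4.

y_0 = S_0(0) = a_0 = 0
y_1 = S_1(0) = a_1 = 5
y_2 = S_2(0) = a_2 = -4
y_3 = S_3(0) = a_3 = 0
y_4 = S_4(0) = a_4 = 5
y_5 = S_4(1) = -3
t_q=11/4 is in segment 2 (τ=3/4); S_2(τ)=-444459/52288

y_0=0 y_1=5 y_2=-4 y_3=0 y_4=5 y_5=-3
S(11/4) = -444459/52288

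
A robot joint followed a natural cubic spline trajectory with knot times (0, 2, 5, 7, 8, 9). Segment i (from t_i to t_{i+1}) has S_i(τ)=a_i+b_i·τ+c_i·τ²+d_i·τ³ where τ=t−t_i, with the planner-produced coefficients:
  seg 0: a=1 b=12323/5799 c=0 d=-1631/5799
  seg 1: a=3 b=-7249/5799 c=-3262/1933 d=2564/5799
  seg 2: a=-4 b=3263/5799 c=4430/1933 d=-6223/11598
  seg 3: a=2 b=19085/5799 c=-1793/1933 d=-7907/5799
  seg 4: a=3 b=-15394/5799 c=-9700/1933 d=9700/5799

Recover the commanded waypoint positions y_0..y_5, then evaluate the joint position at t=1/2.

y_0=1 y_1=3 y_2=-4 y_3=2 y_4=3 y_5=-3
S(1/2) = 31351/15464

y_0 = S_0(0) = a_0 = 1
y_1 = S_1(0) = a_1 = 3
y_2 = S_2(0) = a_2 = -4
y_3 = S_3(0) = a_3 = 2
y_4 = S_4(0) = a_4 = 3
y_5 = S_4(1) = -3
t_q=1/2 is in segment 0 (τ=1/2); S_0(τ)=31351/15464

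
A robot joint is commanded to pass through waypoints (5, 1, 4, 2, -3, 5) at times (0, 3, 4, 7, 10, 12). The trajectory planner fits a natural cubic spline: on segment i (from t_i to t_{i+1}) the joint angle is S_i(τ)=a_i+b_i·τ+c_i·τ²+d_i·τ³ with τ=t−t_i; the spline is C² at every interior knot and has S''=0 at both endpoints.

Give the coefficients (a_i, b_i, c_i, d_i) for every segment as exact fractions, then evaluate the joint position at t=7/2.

Δ: Δ0=-4/3, Δ1=3, Δ2=-2/3, Δ3=-5/3, Δ4=4
row 1: diag=8, rhs=26; c'=1/8, d'=13/4
row 2: denom=8−1·1/8=63/8; d'=(-22−1·13/4)/(63/8)=-202/63
row 3: denom=12−3·8/21=76/7; d'=(-6−3·-202/63)/(76/7)=1/3
row 4: denom=10−3·21/76=697/76; d'=(34−3·1/3)/(697/76)=2508/697
back: M4=2508/697
back: M3=1/3−21/76·2508/697=-1382/2091
back: M2=-202/63−8/21·-1382/2091=-6178/2091
back: M1=13/4−1/8·-6178/2091=7568/2091
M: M0=0, M1=7568/2091, M2=-6178/2091, M3=-1382/2091, M4=2508/697, M5=0
seg 0: a=5, c=M0/2=0, d=(M1−M0)/(6·3)=3784/18819, b=Δ0−h0·(2M0+M1)/6=-6572/2091
seg 1: a=1, c=M1/2=3784/2091, d=(M2−M1)/(6·1)=-2291/2091, b=Δ1−h1·(2M1+M2)/6=4780/2091
seg 2: a=4, c=M2/2=-3089/2091, d=(M3−M2)/(6·3)=2398/18819, b=Δ2−h2·(2M2+M3)/6=1825/697
seg 3: a=2, c=M3/2=-691/2091, d=(M4−M3)/(6·3)=4453/18819, b=Δ3−h3·(2M3+M4)/6=-115/41
seg 4: a=-3, c=M4/2=1254/697, d=(M5−M4)/(6·2)=-209/697, b=Δ4−h4·(2M4+M5)/6=1116/697
t_q=7/2 → seg 1, τ=1/2; S=1+4780/2091·τ+3784/2091·τ²+-2291/2091·τ³=41125/16728

  seg 0: a=5 b=-6572/2091 c=0 d=3784/18819
  seg 1: a=1 b=4780/2091 c=3784/2091 d=-2291/2091
  seg 2: a=4 b=1825/697 c=-3089/2091 d=2398/18819
  seg 3: a=2 b=-115/41 c=-691/2091 d=4453/18819
  seg 4: a=-3 b=1116/697 c=1254/697 d=-209/697
S(7/2) = 41125/16728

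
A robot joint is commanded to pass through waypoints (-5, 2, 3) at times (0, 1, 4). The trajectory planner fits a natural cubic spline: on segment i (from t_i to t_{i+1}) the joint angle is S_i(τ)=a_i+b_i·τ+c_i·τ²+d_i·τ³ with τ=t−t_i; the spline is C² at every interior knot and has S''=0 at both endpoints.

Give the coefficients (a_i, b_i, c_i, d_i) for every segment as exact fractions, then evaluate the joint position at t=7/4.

Δ: Δ0=7, Δ1=1/3
row 1: diag=8, rhs=-40; c'=3/8, d'=-5
back: M1=-5
M: M0=0, M1=-5, M2=0
seg 0: a=-5, c=M0/2=0, d=(M1−M0)/(6·1)=-5/6, b=Δ0−h0·(2M0+M1)/6=47/6
seg 1: a=2, c=M1/2=-5/2, d=(M2−M1)/(6·3)=5/18, b=Δ1−h1·(2M1+M2)/6=16/3
t_q=7/4 → seg 1, τ=3/4; S=2+16/3·τ+-5/2·τ²+5/18·τ³=603/128

  seg 0: a=-5 b=47/6 c=0 d=-5/6
  seg 1: a=2 b=16/3 c=-5/2 d=5/18
S(7/4) = 603/128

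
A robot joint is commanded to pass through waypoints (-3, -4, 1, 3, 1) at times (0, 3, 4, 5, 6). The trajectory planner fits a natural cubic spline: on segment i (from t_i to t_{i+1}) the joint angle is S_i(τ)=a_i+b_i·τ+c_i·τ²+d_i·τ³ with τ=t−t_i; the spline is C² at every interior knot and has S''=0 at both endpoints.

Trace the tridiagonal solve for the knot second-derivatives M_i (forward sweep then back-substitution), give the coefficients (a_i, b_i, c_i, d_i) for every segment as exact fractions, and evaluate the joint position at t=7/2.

  seg 0: a=-3 b=-227/87 c=0 d=22/87
  seg 1: a=-4 b=367/87 c=66/29 d=-130/87
  seg 2: a=1 b=373/87 c=-64/29 d=-7/87
  seg 3: a=3 b=-32/87 c=-71/29 d=71/87
S(7/2) = -175/116

Δ: Δ0=-1/3, Δ1=5, Δ2=2, Δ3=-2
row 1: diag=8, rhs=32; c'=1/8, d'=4
row 2: denom=4−1·1/8=31/8; d'=(-18−1·4)/(31/8)=-176/31
row 3: denom=4−1·8/31=116/31; d'=(-24−1·-176/31)/(116/31)=-142/29
back: M3=-142/29
back: M2=-176/31−8/31·-142/29=-128/29
back: M1=4−1/8·-128/29=132/29
M: M0=0, M1=132/29, M2=-128/29, M3=-142/29, M4=0
seg 0: a=-3, c=M0/2=0, d=(M1−M0)/(6·3)=22/87, b=Δ0−h0·(2M0+M1)/6=-227/87
seg 1: a=-4, c=M1/2=66/29, d=(M2−M1)/(6·1)=-130/87, b=Δ1−h1·(2M1+M2)/6=367/87
seg 2: a=1, c=M2/2=-64/29, d=(M3−M2)/(6·1)=-7/87, b=Δ2−h2·(2M2+M3)/6=373/87
seg 3: a=3, c=M3/2=-71/29, d=(M4−M3)/(6·1)=71/87, b=Δ3−h3·(2M3+M4)/6=-32/87
t_q=7/2 → seg 1, τ=1/2; S=-4+367/87·τ+66/29·τ²+-130/87·τ³=-175/116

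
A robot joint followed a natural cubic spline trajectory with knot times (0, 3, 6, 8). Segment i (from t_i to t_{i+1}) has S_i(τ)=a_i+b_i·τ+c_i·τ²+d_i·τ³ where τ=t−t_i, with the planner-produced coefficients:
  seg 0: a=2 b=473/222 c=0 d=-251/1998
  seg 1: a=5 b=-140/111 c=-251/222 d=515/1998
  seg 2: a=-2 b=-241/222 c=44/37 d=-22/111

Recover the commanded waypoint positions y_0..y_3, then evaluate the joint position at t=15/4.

y_0=2 y_1=5 y_2=-2 y_3=-1
S(15/4) = 16703/4736

y_0 = S_0(0) = a_0 = 2
y_1 = S_1(0) = a_1 = 5
y_2 = S_2(0) = a_2 = -2
y_3 = S_2(2) = -1
t_q=15/4 is in segment 1 (τ=3/4); S_1(τ)=16703/4736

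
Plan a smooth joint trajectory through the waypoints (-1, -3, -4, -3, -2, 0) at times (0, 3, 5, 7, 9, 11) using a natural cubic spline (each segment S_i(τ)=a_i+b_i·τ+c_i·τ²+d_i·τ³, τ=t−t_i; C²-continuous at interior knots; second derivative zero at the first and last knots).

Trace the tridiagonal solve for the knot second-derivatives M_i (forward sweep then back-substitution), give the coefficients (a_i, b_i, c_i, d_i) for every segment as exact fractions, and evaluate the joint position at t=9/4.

Δ: Δ0=-2/3, Δ1=-1/2, Δ2=1/2, Δ3=1/2, Δ4=1
row 1: diag=10, rhs=1; c'=1/5, d'=1/10
row 2: denom=8−2·1/5=38/5; d'=(6−2·1/10)/(38/5)=29/38
row 3: denom=8−2·5/19=142/19; d'=(0−2·29/38)/(142/19)=-29/142
row 4: denom=8−2·19/71=530/71; d'=(3−2·-29/142)/(530/71)=121/265
back: M4=121/265
back: M3=-29/142−19/71·121/265=-173/530
back: M2=29/38−5/19·-173/530=45/53
back: M1=1/10−1/5·45/53=-37/530
M: M0=0, M1=-37/530, M2=45/53, M3=-173/530, M4=121/265, M5=0
seg 0: a=-1, c=M0/2=0, d=(M1−M0)/(6·3)=-37/9540, b=Δ0−h0·(2M0+M1)/6=-2009/3180
seg 1: a=-3, c=M1/2=-37/1060, d=(M2−M1)/(6·2)=487/6360, b=Δ1−h1·(2M1+M2)/6=-1171/1590
seg 2: a=-4, c=M2/2=45/106, d=(M3−M2)/(6·2)=-623/6360, b=Δ2−h2·(2M2+M3)/6=34/795
seg 3: a=-3, c=M3/2=-173/1060, d=(M4−M3)/(6·2)=83/1272, b=Δ3−h3·(2M3+M4)/6=899/1590
seg 4: a=-2, c=M4/2=121/530, d=(M5−M4)/(6·2)=-121/3180, b=Δ4−h4·(2M4+M5)/6=553/795
t_q=9/4 → seg 0, τ=9/4; S=-1+-2009/3180·τ+0·τ²+-37/9540·τ³=-167269/67840

  seg 0: a=-1 b=-2009/3180 c=0 d=-37/9540
  seg 1: a=-3 b=-1171/1590 c=-37/1060 d=487/6360
  seg 2: a=-4 b=34/795 c=45/106 d=-623/6360
  seg 3: a=-3 b=899/1590 c=-173/1060 d=83/1272
  seg 4: a=-2 b=553/795 c=121/530 d=-121/3180
S(9/4) = -167269/67840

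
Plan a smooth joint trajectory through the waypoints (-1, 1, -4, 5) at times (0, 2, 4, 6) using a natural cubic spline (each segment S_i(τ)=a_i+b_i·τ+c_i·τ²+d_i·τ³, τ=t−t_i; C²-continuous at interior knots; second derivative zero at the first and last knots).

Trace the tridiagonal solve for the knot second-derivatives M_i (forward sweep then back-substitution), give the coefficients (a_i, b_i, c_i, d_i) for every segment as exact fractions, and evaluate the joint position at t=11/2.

Δ: Δ0=1, Δ1=-5/2, Δ2=9/2
row 1: diag=8, rhs=-21; c'=1/4, d'=-21/8
row 2: denom=8−2·1/4=15/2; d'=(42−2·-21/8)/(15/2)=63/10
back: M2=63/10
back: M1=-21/8−1/4·63/10=-21/5
M: M0=0, M1=-21/5, M2=63/10, M3=0
seg 0: a=-1, c=M0/2=0, d=(M1−M0)/(6·2)=-7/20, b=Δ0−h0·(2M0+M1)/6=12/5
seg 1: a=1, c=M1/2=-21/10, d=(M2−M1)/(6·2)=7/8, b=Δ1−h1·(2M1+M2)/6=-9/5
seg 2: a=-4, c=M2/2=63/20, d=(M3−M2)/(6·2)=-21/40, b=Δ2−h2·(2M2+M3)/6=3/10
t_q=11/2 → seg 2, τ=3/2; S=-4+3/10·τ+63/20·τ²+-21/40·τ³=113/64

  seg 0: a=-1 b=12/5 c=0 d=-7/20
  seg 1: a=1 b=-9/5 c=-21/10 d=7/8
  seg 2: a=-4 b=3/10 c=63/20 d=-21/40
S(11/2) = 113/64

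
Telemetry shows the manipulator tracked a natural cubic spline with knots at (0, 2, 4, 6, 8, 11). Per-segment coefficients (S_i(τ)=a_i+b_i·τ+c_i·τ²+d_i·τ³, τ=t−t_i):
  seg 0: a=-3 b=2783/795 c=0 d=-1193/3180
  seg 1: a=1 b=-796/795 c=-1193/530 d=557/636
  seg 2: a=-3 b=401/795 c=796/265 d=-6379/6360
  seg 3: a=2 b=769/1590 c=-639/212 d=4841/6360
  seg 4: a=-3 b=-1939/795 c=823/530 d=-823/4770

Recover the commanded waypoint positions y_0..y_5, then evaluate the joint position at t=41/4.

y_0 = S_0(0) = a_0 = -3
y_1 = S_1(0) = a_1 = 1
y_2 = S_2(0) = a_2 = -3
y_3 = S_3(0) = a_3 = 2
y_4 = S_4(0) = a_4 = -3
y_5 = S_4(3) = -1
t_q=41/4 is in segment 4 (τ=9/4); S_4(τ)=-17583/6784

y_0=-3 y_1=1 y_2=-3 y_3=2 y_4=-3 y_5=-1
S(41/4) = -17583/6784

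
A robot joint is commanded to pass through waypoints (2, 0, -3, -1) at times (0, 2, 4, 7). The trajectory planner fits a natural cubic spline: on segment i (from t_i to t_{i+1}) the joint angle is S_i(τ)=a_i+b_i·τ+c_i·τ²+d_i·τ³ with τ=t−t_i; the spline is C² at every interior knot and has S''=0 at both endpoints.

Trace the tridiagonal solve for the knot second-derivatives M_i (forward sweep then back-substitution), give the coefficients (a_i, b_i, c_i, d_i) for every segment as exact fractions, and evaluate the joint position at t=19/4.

Δ: Δ0=-1, Δ1=-3/2, Δ2=2/3
row 1: diag=8, rhs=-3; c'=1/4, d'=-3/8
row 2: denom=10−2·1/4=19/2; d'=(13−2·-3/8)/(19/2)=55/38
back: M2=55/38
back: M1=-3/8−1/4·55/38=-14/19
M: M0=0, M1=-14/19, M2=55/38, M3=0
seg 0: a=2, c=M0/2=0, d=(M1−M0)/(6·2)=-7/114, b=Δ0−h0·(2M0+M1)/6=-43/57
seg 1: a=0, c=M1/2=-7/19, d=(M2−M1)/(6·2)=83/456, b=Δ1−h1·(2M1+M2)/6=-85/57
seg 2: a=-3, c=M2/2=55/76, d=(M3−M2)/(6·3)=-55/684, b=Δ2−h2·(2M2+M3)/6=-89/114
t_q=19/4 → seg 2, τ=3/4; S=-3+-89/114·τ+55/76·τ²+-55/684·τ³=-15625/4864

  seg 0: a=2 b=-43/57 c=0 d=-7/114
  seg 1: a=0 b=-85/57 c=-7/19 d=83/456
  seg 2: a=-3 b=-89/114 c=55/76 d=-55/684
S(19/4) = -15625/4864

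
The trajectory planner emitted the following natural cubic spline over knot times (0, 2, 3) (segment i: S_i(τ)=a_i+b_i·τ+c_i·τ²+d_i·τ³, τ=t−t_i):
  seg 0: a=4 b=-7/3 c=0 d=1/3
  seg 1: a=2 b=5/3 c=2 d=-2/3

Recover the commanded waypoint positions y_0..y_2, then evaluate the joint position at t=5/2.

y_0 = S_0(0) = a_0 = 4
y_1 = S_1(0) = a_1 = 2
y_2 = S_1(1) = 5
t_q=5/2 is in segment 1 (τ=1/2); S_1(τ)=13/4

y_0=4 y_1=2 y_2=5
S(5/2) = 13/4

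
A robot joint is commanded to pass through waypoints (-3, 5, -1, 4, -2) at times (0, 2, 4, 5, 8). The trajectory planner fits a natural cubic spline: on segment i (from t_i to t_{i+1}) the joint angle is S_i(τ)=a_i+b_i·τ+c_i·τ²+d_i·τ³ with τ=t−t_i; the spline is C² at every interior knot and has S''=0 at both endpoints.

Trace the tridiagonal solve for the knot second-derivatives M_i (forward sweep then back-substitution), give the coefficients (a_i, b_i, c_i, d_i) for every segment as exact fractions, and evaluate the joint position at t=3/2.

  seg 0: a=-3 b=1159/172 c=0 d=-471/688
  seg 1: a=5 b=-127/86 c=-1413/344 d=1151/688
  seg 2: a=-1 b=373/172 c=255/43 d=-533/172
  seg 3: a=4 b=407/86 c=-579/172 d=193/516
S(3/2) = 26403/5504

Δ: Δ0=4, Δ1=-3, Δ2=5, Δ3=-2
row 1: diag=8, rhs=-42; c'=1/4, d'=-21/4
row 2: denom=6−2·1/4=11/2; d'=(48−2·-21/4)/(11/2)=117/11
row 3: denom=8−1·2/11=86/11; d'=(-42−1·117/11)/(86/11)=-579/86
back: M3=-579/86
back: M2=117/11−2/11·-579/86=510/43
back: M1=-21/4−1/4·510/43=-1413/172
M: M0=0, M1=-1413/172, M2=510/43, M3=-579/86, M4=0
seg 0: a=-3, c=M0/2=0, d=(M1−M0)/(6·2)=-471/688, b=Δ0−h0·(2M0+M1)/6=1159/172
seg 1: a=5, c=M1/2=-1413/344, d=(M2−M1)/(6·2)=1151/688, b=Δ1−h1·(2M1+M2)/6=-127/86
seg 2: a=-1, c=M2/2=255/43, d=(M3−M2)/(6·1)=-533/172, b=Δ2−h2·(2M2+M3)/6=373/172
seg 3: a=4, c=M3/2=-579/172, d=(M4−M3)/(6·3)=193/516, b=Δ3−h3·(2M3+M4)/6=407/86
t_q=3/2 → seg 0, τ=3/2; S=-3+1159/172·τ+0·τ²+-471/688·τ³=26403/5504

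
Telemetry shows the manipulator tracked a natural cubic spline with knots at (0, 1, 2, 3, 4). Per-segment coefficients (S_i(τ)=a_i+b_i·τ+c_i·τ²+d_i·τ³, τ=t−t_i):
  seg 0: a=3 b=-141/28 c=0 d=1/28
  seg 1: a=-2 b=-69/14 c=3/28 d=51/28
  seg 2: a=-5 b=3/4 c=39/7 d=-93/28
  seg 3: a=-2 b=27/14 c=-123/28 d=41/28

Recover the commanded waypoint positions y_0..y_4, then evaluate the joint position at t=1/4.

y_0=3 y_1=-2 y_2=-5 y_3=-2 y_4=-3
S(1/4) = 3121/1792

y_0 = S_0(0) = a_0 = 3
y_1 = S_1(0) = a_1 = -2
y_2 = S_2(0) = a_2 = -5
y_3 = S_3(0) = a_3 = -2
y_4 = S_3(1) = -3
t_q=1/4 is in segment 0 (τ=1/4); S_0(τ)=3121/1792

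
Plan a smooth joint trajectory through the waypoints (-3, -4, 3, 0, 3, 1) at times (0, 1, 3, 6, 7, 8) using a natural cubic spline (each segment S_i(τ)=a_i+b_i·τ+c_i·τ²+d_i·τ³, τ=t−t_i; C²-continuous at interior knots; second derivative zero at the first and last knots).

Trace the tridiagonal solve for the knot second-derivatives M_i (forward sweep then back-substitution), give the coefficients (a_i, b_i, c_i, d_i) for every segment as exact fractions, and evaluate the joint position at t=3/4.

  seg 0: a=-3 b=-1579/760 c=0 d=819/760
  seg 1: a=-4 b=439/380 c=2457/760 d=-783/760
  seg 2: a=3 b=131/76 c=-2241/760 d=517/760
  seg 3: a=0 b=1823/760 c=603/190 d=-391/152
  seg 4: a=3 b=391/380 c=-3453/760 d=1151/760
S(3/4) = -199599/48640

Δ: Δ0=-1, Δ1=7/2, Δ2=-1, Δ3=3, Δ4=-2
row 1: diag=6, rhs=27; c'=1/3, d'=9/2
row 2: denom=10−2·1/3=28/3; d'=(-27−2·9/2)/(28/3)=-27/7
row 3: denom=8−3·9/28=197/28; d'=(24−3·-27/7)/(197/28)=996/197
row 4: denom=4−1·28/197=760/197; d'=(-30−1·996/197)/(760/197)=-3453/380
back: M4=-3453/380
back: M3=996/197−28/197·-3453/380=603/95
back: M2=-27/7−9/28·603/95=-2241/380
back: M1=9/2−1/3·-2241/380=2457/380
M: M0=0, M1=2457/380, M2=-2241/380, M3=603/95, M4=-3453/380, M5=0
seg 0: a=-3, c=M0/2=0, d=(M1−M0)/(6·1)=819/760, b=Δ0−h0·(2M0+M1)/6=-1579/760
seg 1: a=-4, c=M1/2=2457/760, d=(M2−M1)/(6·2)=-783/760, b=Δ1−h1·(2M1+M2)/6=439/380
seg 2: a=3, c=M2/2=-2241/760, d=(M3−M2)/(6·3)=517/760, b=Δ2−h2·(2M2+M3)/6=131/76
seg 3: a=0, c=M3/2=603/190, d=(M4−M3)/(6·1)=-391/152, b=Δ3−h3·(2M3+M4)/6=1823/760
seg 4: a=3, c=M4/2=-3453/760, d=(M5−M4)/(6·1)=1151/760, b=Δ4−h4·(2M4+M5)/6=391/380
t_q=3/4 → seg 0, τ=3/4; S=-3+-1579/760·τ+0·τ²+819/760·τ³=-199599/48640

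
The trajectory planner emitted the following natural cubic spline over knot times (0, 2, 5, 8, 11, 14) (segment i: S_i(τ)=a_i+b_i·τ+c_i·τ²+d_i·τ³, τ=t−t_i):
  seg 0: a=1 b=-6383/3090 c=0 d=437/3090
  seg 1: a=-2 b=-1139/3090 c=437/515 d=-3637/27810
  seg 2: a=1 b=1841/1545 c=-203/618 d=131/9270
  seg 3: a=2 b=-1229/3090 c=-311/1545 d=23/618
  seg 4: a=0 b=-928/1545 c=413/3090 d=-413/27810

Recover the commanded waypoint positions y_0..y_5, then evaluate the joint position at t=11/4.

y_0 = S_0(0) = a_0 = 1
y_1 = S_1(0) = a_1 = -2
y_2 = S_2(0) = a_2 = 1
y_3 = S_3(0) = a_3 = 2
y_4 = S_4(0) = a_4 = 0
y_5 = S_4(3) = -1
t_q=11/4 is in segment 1 (τ=3/4); S_1(τ)=-122237/65920

y_0=1 y_1=-2 y_2=1 y_3=2 y_4=0 y_5=-1
S(11/4) = -122237/65920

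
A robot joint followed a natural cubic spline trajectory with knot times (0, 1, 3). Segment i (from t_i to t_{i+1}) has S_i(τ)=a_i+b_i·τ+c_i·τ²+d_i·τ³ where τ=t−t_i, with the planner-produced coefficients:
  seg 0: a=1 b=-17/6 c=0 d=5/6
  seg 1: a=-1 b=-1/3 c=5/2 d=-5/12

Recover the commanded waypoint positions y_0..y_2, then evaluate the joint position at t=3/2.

y_0=1 y_1=-1 y_2=5
S(3/2) = -19/32

y_0 = S_0(0) = a_0 = 1
y_1 = S_1(0) = a_1 = -1
y_2 = S_1(2) = 5
t_q=3/2 is in segment 1 (τ=1/2); S_1(τ)=-19/32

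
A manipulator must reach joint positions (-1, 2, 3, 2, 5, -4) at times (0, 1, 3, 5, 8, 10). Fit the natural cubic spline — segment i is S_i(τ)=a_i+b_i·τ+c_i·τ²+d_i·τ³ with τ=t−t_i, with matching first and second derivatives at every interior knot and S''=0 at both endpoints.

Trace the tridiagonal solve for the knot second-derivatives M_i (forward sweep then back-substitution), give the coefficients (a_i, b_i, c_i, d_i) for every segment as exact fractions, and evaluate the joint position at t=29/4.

  seg 0: a=-1 b=3176/941 c=0 d=-353/941
  seg 1: a=2 b=2117/941 c=-1059/941 d=943/7528
  seg 2: a=3 b=-1409/1882 c=-1407/3764 d=1875/7528
  seg 3: a=2 b=701/941 c=2109/1882 d=-1949/5646
  seg 4: a=5 b=-3485/1882 c=-1869/941 d=623/1882
S(29/4) = 652493/120448

Δ: Δ0=3, Δ1=1/2, Δ2=-1/2, Δ3=1, Δ4=-9/2
row 1: diag=6, rhs=-15; c'=1/3, d'=-5/2
row 2: denom=8−2·1/3=22/3; d'=(-6−2·-5/2)/(22/3)=-3/22
row 3: denom=10−2·3/11=104/11; d'=(9−2·-3/22)/(104/11)=51/52
row 4: denom=10−3·33/104=941/104; d'=(-33−3·51/52)/(941/104)=-3738/941
back: M4=-3738/941
back: M3=51/52−33/104·-3738/941=2109/941
back: M2=-3/22−3/11·2109/941=-1407/1882
back: M1=-5/2−1/3·-1407/1882=-2118/941
M: M0=0, M1=-2118/941, M2=-1407/1882, M3=2109/941, M4=-3738/941, M5=0
seg 0: a=-1, c=M0/2=0, d=(M1−M0)/(6·1)=-353/941, b=Δ0−h0·(2M0+M1)/6=3176/941
seg 1: a=2, c=M1/2=-1059/941, d=(M2−M1)/(6·2)=943/7528, b=Δ1−h1·(2M1+M2)/6=2117/941
seg 2: a=3, c=M2/2=-1407/3764, d=(M3−M2)/(6·2)=1875/7528, b=Δ2−h2·(2M2+M3)/6=-1409/1882
seg 3: a=2, c=M3/2=2109/1882, d=(M4−M3)/(6·3)=-1949/5646, b=Δ3−h3·(2M3+M4)/6=701/941
seg 4: a=5, c=M4/2=-1869/941, d=(M5−M4)/(6·2)=623/1882, b=Δ4−h4·(2M4+M5)/6=-3485/1882
t_q=29/4 → seg 3, τ=9/4; S=2+701/941·τ+2109/1882·τ²+-1949/5646·τ³=652493/120448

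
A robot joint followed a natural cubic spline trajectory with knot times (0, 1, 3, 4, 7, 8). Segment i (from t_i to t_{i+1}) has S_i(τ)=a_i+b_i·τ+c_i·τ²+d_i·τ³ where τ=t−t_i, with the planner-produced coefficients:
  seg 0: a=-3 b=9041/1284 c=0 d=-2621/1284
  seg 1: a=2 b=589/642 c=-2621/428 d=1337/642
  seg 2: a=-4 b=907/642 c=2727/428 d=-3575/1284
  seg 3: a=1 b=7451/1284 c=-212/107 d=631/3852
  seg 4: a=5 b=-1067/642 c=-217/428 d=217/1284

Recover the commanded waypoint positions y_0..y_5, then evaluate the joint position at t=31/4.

y_0=-3 y_1=2 y_2=-4 y_3=1 y_4=5 y_5=3
S(31/4) = 96957/27392

y_0 = S_0(0) = a_0 = -3
y_1 = S_1(0) = a_1 = 2
y_2 = S_2(0) = a_2 = -4
y_3 = S_3(0) = a_3 = 1
y_4 = S_4(0) = a_4 = 5
y_5 = S_4(1) = 3
t_q=31/4 is in segment 4 (τ=3/4); S_4(τ)=96957/27392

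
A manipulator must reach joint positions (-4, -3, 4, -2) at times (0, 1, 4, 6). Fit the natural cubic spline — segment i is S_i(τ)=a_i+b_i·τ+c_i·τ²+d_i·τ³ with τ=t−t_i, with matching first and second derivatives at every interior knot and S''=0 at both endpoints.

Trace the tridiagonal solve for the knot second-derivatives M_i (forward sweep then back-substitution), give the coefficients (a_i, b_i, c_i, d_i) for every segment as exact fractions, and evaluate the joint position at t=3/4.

  seg 0: a=-4 b=125/213 c=0 d=88/213
  seg 1: a=-3 b=389/213 c=88/71 d=-76/213
  seg 2: a=4 b=-79/213 c=-140/71 d=70/213
S(3/4) = -1923/568

Δ: Δ0=1, Δ1=7/3, Δ2=-3
row 1: diag=8, rhs=8; c'=3/8, d'=1
row 2: denom=10−3·3/8=71/8; d'=(-32−3·1)/(71/8)=-280/71
back: M2=-280/71
back: M1=1−3/8·-280/71=176/71
M: M0=0, M1=176/71, M2=-280/71, M3=0
seg 0: a=-4, c=M0/2=0, d=(M1−M0)/(6·1)=88/213, b=Δ0−h0·(2M0+M1)/6=125/213
seg 1: a=-3, c=M1/2=88/71, d=(M2−M1)/(6·3)=-76/213, b=Δ1−h1·(2M1+M2)/6=389/213
seg 2: a=4, c=M2/2=-140/71, d=(M3−M2)/(6·2)=70/213, b=Δ2−h2·(2M2+M3)/6=-79/213
t_q=3/4 → seg 0, τ=3/4; S=-4+125/213·τ+0·τ²+88/213·τ³=-1923/568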